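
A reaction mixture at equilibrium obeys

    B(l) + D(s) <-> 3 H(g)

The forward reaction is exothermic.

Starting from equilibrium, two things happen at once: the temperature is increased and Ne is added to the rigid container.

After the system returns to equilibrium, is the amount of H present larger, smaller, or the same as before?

decreases

The forward reaction is exothermic. Raising T favours the endothermic direction — shift to the left.
At constant volume, adding an inert gas leaves every reacting species' partial pressure unchanged, so Q is unchanged — no shift from this change.
The net shift is to the left. H is a product, so its amount decreases.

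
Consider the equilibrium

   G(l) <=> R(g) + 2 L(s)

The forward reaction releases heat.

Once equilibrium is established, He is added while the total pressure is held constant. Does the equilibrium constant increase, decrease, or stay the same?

unchanged

The equilibrium constant depends only on temperature. This perturbation may move the position of equilibrium, but since T is unchanged, K itself is unchanged.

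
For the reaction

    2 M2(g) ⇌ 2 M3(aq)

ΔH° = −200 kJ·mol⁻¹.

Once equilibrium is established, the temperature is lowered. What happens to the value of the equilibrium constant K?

K depends on temperature via the van 't Hoff relation. The forward reaction is exothermic, so lowering T increases K.

increases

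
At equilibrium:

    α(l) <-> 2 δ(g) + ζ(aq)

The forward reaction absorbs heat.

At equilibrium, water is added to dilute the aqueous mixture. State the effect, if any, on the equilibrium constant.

unchanged

The equilibrium constant depends only on temperature. This perturbation may move the position of equilibrium, but since T is unchanged, K itself is unchanged.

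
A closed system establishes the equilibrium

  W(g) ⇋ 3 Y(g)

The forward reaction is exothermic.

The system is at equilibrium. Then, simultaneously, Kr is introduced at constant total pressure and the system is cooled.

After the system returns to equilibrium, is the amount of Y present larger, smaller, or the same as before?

increases

Adding inert gas at constant total pressure expands the volume and lowers every reacting partial pressure. With Δn_gas = 3 − 1 = +2, Q moves away from K toward the side with fewer gas moles, so the system shifts toward the side with more gas moles — to the right.
The forward reaction is exothermic. Lowering T favours the exothermic direction — shift to the right.
The net shift is to the right. Y is a product, so its amount increases.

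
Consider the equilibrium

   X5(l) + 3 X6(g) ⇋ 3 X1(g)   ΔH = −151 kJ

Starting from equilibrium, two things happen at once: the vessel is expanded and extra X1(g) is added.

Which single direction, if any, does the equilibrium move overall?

Gas moles: reactants 3, products 3. Δn_gas = 0, so a volume change leaves Q equal to K — no shift from this change.
Adding X1 (g), a product, drives the reaction to the left.
Only the nonzero effect(s) matter; the net shift is to the left.

left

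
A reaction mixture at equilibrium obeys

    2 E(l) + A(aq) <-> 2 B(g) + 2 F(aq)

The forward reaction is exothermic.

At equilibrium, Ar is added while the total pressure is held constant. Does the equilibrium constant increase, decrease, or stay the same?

The equilibrium constant depends only on temperature. This perturbation may move the position of equilibrium, but since T is unchanged, K itself is unchanged.

unchanged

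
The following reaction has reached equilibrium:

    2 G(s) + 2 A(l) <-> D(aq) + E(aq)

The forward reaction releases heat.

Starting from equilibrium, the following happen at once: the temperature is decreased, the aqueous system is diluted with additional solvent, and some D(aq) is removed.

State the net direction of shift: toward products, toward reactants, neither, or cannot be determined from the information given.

The forward reaction is exothermic. Lowering T favours the exothermic direction — shift to the right.
Dilution lowers every aqueous concentration by the same factor. Δn_aq = 2 − 0 = +2, so the system shifts toward the side with more dissolved moles — to the right.
Removing D (aq), a product, drives the reaction to the right.
All effects act in the same direction — net shift to the right.

right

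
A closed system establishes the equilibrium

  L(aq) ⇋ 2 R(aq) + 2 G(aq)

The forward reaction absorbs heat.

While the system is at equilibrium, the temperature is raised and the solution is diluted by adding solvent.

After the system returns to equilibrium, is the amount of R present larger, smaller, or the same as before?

The forward reaction is endothermic. Raising T favours the endothermic direction — shift to the right.
Dilution lowers every aqueous concentration by the same factor. Δn_aq = 4 − 1 = +3, so the system shifts toward the side with more dissolved moles — to the right.
The net shift is to the right. R is a product, so its amount increases.

increases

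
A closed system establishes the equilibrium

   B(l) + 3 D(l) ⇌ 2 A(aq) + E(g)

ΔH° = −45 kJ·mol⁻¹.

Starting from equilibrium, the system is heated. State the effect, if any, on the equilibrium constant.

K depends on temperature via the van 't Hoff relation. The forward reaction is exothermic, so raising T decreases K.

decreases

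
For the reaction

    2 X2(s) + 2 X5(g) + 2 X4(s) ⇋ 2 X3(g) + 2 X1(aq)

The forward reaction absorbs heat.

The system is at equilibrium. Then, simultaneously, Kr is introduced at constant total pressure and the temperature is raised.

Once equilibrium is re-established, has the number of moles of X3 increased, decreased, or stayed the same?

Adding inert gas at constant total pressure expands the volume, scaling every reacting partial pressure by the same factor. Δn_gas = 2 − 2 = 0, so Q is unchanged — no shift.
The forward reaction is endothermic. Raising T favours the endothermic direction — shift to the right.
The net shift is to the right. X3 is a product, so its amount increases.

increases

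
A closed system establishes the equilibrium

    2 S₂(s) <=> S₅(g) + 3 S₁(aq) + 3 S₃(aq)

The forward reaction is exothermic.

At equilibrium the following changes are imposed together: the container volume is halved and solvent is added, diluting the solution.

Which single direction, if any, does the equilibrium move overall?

Gas moles: reactants 0, products 1 (Δn_gas = +1). Compression shifts the system toward the side with fewer moles of gas — to the left.
Dilution lowers every aqueous concentration by the same factor. Δn_aq = 6 − 0 = +6, so the system shifts toward the side with more dissolved moles — to the right.
The individual effects push in opposite directions; without quantitative information the net direction cannot be determined.

cannot be determined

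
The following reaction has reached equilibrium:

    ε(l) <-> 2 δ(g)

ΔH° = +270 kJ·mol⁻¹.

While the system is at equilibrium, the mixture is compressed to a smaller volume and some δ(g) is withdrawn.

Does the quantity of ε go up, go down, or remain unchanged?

cannot be determined

Gas moles: reactants 0, products 2 (Δn_gas = +2). Compression shifts the system toward the side with fewer moles of gas — to the left.
Removing δ (g), a product, drives the reaction to the right.
The two effects oppose each other, so the net shift — and hence the change in ε — cannot be determined from the given information.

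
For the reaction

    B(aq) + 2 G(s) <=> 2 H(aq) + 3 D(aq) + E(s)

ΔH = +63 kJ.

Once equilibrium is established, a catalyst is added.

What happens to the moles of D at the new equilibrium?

A catalyst speeds both forward and reverse rates equally; it changes neither Q nor K — no shift from this change.
No net shift occurs, so the amount of D is unchanged.

unchanged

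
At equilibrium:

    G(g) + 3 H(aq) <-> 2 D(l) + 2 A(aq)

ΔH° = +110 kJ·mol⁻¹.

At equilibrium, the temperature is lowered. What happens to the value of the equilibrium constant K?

K depends on temperature via the van 't Hoff relation. The forward reaction is endothermic, so lowering T decreases K.

decreases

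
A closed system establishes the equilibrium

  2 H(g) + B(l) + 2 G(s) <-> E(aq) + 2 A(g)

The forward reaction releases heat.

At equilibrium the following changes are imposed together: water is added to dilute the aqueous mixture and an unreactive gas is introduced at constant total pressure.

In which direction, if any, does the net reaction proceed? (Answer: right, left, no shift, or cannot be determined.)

right

Dilution lowers every aqueous concentration by the same factor. Δn_aq = 1 − 0 = +1, so the system shifts toward the side with more dissolved moles — to the right.
Adding inert gas at constant total pressure expands the volume, scaling every reacting partial pressure by the same factor. Δn_gas = 2 − 2 = 0, so Q is unchanged — no shift.
Only the nonzero effect(s) matter; the net shift is to the right.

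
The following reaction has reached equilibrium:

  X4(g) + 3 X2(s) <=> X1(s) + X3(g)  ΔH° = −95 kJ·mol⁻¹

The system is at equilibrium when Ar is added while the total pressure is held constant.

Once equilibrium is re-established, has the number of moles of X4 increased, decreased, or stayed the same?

Adding inert gas at constant total pressure expands the volume, scaling every reacting partial pressure by the same factor. Δn_gas = 1 − 1 = 0, so Q is unchanged — no shift.
No net shift occurs, so the amount of X4 is unchanged.

unchanged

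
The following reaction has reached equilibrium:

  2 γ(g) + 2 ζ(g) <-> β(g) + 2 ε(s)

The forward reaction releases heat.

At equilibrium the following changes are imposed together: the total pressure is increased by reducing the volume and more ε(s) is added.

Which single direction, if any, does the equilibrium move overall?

right

Gas moles: reactants 4, products 1 (Δn_gas = -3). Compression shifts the system toward the side with fewer moles of gas — to the right.
ε is a pure solid; its activity is 1 regardless of amount, so Q is unaffected — no shift from this change.
Only the nonzero effect(s) matter; the net shift is to the right.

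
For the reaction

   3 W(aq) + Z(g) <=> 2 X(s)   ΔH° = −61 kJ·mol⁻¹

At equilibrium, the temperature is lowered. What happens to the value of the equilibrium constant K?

increases

K depends on temperature via the van 't Hoff relation. The forward reaction is exothermic, so lowering T increases K.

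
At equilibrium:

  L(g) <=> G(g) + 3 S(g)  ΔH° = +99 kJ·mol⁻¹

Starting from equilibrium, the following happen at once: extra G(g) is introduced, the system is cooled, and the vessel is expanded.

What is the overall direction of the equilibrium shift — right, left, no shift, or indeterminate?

Adding G (g), a product, drives the reaction to the left.
The forward reaction is endothermic. Lowering T favours the exothermic direction — shift to the left.
Gas moles: reactants 1, products 4 (Δn_gas = +3). Expansion shifts the system toward the side with more moles of gas — to the right.
The individual effects push in opposite directions; without quantitative information the net direction cannot be determined.

cannot be determined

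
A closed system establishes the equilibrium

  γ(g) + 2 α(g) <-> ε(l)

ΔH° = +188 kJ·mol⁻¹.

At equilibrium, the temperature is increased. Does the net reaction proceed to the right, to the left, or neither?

right

The forward reaction is endothermic. Raising T favours the endothermic direction — shift to the right.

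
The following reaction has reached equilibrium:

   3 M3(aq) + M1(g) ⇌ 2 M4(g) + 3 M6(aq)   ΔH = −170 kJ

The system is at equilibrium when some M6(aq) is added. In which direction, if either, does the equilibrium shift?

Adding M6 (aq), a product, drives the reaction to the left.

left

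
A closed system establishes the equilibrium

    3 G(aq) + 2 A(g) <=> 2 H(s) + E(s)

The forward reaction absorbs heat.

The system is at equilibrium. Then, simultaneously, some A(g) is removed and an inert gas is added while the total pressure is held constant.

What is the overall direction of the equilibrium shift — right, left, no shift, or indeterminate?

left

Removing A (g), a reactant, drives the reaction to the left.
Adding inert gas at constant total pressure expands the volume and lowers every reacting partial pressure. With Δn_gas = 0 − 2 = -2, Q moves away from K toward the side with fewer gas moles, so the system shifts toward the side with more gas moles — to the left.
All effects act in the same direction — net shift to the left.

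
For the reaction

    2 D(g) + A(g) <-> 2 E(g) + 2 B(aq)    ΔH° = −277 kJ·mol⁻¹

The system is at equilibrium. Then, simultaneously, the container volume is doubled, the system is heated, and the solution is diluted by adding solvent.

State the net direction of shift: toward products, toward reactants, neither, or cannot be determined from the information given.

Gas moles: reactants 3, products 2 (Δn_gas = -1). Expansion shifts the system toward the side with more moles of gas — to the left.
The forward reaction is exothermic. Raising T favours the endothermic direction — shift to the left.
Dilution lowers every aqueous concentration by the same factor. Δn_aq = 2 − 0 = +2, so the system shifts toward the side with more dissolved moles — to the right.
The individual effects push in opposite directions; without quantitative information the net direction cannot be determined.

cannot be determined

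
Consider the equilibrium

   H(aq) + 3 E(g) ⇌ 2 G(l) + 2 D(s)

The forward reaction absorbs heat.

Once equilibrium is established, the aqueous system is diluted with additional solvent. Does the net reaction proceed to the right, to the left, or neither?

Dilution lowers every aqueous concentration by the same factor. Δn_aq = 0 − 1 = -1, so the system shifts toward the side with more dissolved moles — to the left.

left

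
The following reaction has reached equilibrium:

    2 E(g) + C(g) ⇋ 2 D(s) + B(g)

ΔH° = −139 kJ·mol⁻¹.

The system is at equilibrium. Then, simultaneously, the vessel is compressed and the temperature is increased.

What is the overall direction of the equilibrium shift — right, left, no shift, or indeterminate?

Gas moles: reactants 3, products 1 (Δn_gas = -2). Compression shifts the system toward the side with fewer moles of gas — to the right.
The forward reaction is exothermic. Raising T favours the endothermic direction — shift to the left.
The individual effects push in opposite directions; without quantitative information the net direction cannot be determined.

cannot be determined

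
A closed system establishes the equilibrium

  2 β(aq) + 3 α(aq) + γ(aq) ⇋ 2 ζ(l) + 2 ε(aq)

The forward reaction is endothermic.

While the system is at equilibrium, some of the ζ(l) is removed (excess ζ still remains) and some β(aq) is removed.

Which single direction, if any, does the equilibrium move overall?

ζ is a pure liquid; its activity is 1 regardless of amount, so Q is unaffected — no shift from this change.
Removing β (aq), a reactant, drives the reaction to the left.
Only the nonzero effect(s) matter; the net shift is to the left.

left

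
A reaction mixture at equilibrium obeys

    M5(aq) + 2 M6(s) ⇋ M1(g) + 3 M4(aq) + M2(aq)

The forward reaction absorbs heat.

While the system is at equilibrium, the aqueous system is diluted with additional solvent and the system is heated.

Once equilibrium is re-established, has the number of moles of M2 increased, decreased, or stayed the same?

Dilution lowers every aqueous concentration by the same factor. Δn_aq = 4 − 1 = +3, so the system shifts toward the side with more dissolved moles — to the right.
The forward reaction is endothermic. Raising T favours the endothermic direction — shift to the right.
The net shift is to the right. M2 is a product, so its amount increases.

increases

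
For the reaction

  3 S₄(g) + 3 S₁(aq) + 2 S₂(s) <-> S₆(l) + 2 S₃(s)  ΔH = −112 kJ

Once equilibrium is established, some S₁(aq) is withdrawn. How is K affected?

unchanged

The equilibrium constant depends only on temperature. This perturbation may move the position of equilibrium, but since T is unchanged, K itself is unchanged.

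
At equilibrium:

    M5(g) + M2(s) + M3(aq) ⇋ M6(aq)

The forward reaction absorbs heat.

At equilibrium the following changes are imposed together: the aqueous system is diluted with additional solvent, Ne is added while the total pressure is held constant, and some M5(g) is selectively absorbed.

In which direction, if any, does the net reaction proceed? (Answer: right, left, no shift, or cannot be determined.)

left

Dilution scales every aqueous concentration by the same factor. Δn_aq = 1 − 1 = 0, so Q is unchanged — no shift.
Adding inert gas at constant total pressure expands the volume and lowers every reacting partial pressure. With Δn_gas = 0 − 1 = -1, Q moves away from K toward the side with fewer gas moles, so the system shifts toward the side with more gas moles — to the left.
Removing M5 (g), a reactant, drives the reaction to the left.
Only the nonzero effect(s) matter; the net shift is to the left.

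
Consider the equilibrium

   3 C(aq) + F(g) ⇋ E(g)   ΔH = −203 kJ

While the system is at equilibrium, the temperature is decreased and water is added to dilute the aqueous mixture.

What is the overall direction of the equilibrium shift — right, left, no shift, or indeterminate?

cannot be determined

The forward reaction is exothermic. Lowering T favours the exothermic direction — shift to the right.
Dilution lowers every aqueous concentration by the same factor. Δn_aq = 0 − 3 = -3, so the system shifts toward the side with more dissolved moles — to the left.
The individual effects push in opposite directions; without quantitative information the net direction cannot be determined.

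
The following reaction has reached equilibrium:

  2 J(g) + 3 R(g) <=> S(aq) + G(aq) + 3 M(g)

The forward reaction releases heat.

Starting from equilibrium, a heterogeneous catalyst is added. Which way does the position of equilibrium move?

no shift

A catalyst speeds both forward and reverse rates equally; it changes neither Q nor K — no shift from this change.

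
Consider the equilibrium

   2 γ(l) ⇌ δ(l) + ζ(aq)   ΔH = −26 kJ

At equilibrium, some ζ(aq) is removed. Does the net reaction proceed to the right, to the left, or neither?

Removing ζ (aq), a product, drives the reaction to the right.

right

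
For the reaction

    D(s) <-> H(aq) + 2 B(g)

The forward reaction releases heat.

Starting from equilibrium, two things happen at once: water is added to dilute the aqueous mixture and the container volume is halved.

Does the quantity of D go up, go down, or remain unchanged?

cannot be determined

Dilution lowers every aqueous concentration by the same factor. Δn_aq = 1 − 0 = +1, so the system shifts toward the side with more dissolved moles — to the right.
Gas moles: reactants 0, products 2 (Δn_gas = +2). Compression shifts the system toward the side with fewer moles of gas — to the left.
The two effects oppose each other, so the net shift — and hence the change in D — cannot be determined from the given information.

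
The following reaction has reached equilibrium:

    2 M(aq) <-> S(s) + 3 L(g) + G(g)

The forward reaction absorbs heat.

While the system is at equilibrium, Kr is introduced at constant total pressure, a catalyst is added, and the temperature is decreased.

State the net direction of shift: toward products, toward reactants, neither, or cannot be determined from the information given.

cannot be determined

Adding inert gas at constant total pressure expands the volume and lowers every reacting partial pressure. With Δn_gas = 4 − 0 = +4, Q moves away from K toward the side with fewer gas moles, so the system shifts toward the side with more gas moles — to the right.
A catalyst speeds both forward and reverse rates equally; it changes neither Q nor K — no shift from this change.
The forward reaction is endothermic. Lowering T favours the exothermic direction — shift to the left.
The individual effects push in opposite directions; without quantitative information the net direction cannot be determined.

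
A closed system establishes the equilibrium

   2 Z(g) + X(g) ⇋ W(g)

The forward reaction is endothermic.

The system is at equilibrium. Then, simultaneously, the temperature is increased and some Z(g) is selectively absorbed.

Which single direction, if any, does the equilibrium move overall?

The forward reaction is endothermic. Raising T favours the endothermic direction — shift to the right.
Removing Z (g), a reactant, drives the reaction to the left.
The individual effects push in opposite directions; without quantitative information the net direction cannot be determined.

cannot be determined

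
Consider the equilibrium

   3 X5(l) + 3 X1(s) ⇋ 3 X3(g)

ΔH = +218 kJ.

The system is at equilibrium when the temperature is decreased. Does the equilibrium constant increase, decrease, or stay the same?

decreases

K depends on temperature via the van 't Hoff relation. The forward reaction is endothermic, so lowering T decreases K.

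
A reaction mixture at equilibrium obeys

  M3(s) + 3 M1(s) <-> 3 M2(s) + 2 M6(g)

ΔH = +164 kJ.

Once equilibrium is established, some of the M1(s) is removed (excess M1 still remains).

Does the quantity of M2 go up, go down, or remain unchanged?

unchanged

M1 is a pure solid; its activity is 1 regardless of amount, so Q is unaffected — no shift from this change.
No net shift occurs, so the amount of M2 is unchanged.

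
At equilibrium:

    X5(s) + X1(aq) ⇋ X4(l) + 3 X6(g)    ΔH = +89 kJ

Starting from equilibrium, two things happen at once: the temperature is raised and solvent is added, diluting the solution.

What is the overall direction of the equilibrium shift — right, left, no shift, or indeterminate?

The forward reaction is endothermic. Raising T favours the endothermic direction — shift to the right.
Dilution lowers every aqueous concentration by the same factor. Δn_aq = 0 − 1 = -1, so the system shifts toward the side with more dissolved moles — to the left.
The individual effects push in opposite directions; without quantitative information the net direction cannot be determined.

cannot be determined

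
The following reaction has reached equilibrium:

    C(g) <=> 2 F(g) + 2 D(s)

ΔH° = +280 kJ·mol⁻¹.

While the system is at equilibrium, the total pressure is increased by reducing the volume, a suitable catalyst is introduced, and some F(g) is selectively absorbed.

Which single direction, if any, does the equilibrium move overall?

cannot be determined

Gas moles: reactants 1, products 2 (Δn_gas = +1). Compression shifts the system toward the side with fewer moles of gas — to the left.
A catalyst speeds both forward and reverse rates equally; it changes neither Q nor K — no shift from this change.
Removing F (g), a product, drives the reaction to the right.
The individual effects push in opposite directions; without quantitative information the net direction cannot be determined.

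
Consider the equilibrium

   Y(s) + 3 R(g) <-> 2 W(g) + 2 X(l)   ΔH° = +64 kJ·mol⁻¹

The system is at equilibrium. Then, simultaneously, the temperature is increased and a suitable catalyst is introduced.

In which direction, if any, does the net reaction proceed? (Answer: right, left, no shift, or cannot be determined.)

The forward reaction is endothermic. Raising T favours the endothermic direction — shift to the right.
A catalyst speeds both forward and reverse rates equally; it changes neither Q nor K — no shift from this change.
Only the nonzero effect(s) matter; the net shift is to the right.

right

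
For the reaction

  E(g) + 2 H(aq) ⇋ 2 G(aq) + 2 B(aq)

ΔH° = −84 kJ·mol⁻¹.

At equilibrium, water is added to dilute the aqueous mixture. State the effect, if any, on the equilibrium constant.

unchanged

The equilibrium constant depends only on temperature. This perturbation may move the position of equilibrium, but since T is unchanged, K itself is unchanged.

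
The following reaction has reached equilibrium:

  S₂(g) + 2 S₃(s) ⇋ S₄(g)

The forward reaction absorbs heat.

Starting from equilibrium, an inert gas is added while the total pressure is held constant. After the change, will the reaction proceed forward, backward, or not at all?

no shift

Adding inert gas at constant total pressure expands the volume, scaling every reacting partial pressure by the same factor. Δn_gas = 1 − 1 = 0, so Q is unchanged — no shift.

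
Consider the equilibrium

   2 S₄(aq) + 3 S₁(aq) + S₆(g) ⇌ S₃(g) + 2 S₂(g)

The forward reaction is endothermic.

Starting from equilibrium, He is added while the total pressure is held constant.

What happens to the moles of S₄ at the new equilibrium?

Adding inert gas at constant total pressure expands the volume and lowers every reacting partial pressure. With Δn_gas = 3 − 1 = +2, Q moves away from K toward the side with fewer gas moles, so the system shifts toward the side with more gas moles — to the right.
The net shift is to the right. S₄ is a reactant, so its amount decreases.

decreases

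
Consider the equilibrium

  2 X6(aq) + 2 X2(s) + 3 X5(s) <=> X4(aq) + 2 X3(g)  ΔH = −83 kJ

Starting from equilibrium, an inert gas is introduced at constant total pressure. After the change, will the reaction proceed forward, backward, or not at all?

right

Adding inert gas at constant total pressure expands the volume and lowers every reacting partial pressure. With Δn_gas = 2 − 0 = +2, Q moves away from K toward the side with fewer gas moles, so the system shifts toward the side with more gas moles — to the right.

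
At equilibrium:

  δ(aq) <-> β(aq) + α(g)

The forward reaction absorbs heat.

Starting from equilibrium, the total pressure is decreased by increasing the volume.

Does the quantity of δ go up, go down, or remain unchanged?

decreases

Gas moles: reactants 0, products 1 (Δn_gas = +1). Expansion shifts the system toward the side with more moles of gas — to the right.
The net shift is to the right. δ is a reactant, so its amount decreases.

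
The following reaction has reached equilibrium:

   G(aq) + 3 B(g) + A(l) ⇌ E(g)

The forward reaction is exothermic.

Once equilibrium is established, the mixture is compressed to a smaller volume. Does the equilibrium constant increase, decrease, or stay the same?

unchanged

The equilibrium constant depends only on temperature. This perturbation may move the position of equilibrium, but since T is unchanged, K itself is unchanged.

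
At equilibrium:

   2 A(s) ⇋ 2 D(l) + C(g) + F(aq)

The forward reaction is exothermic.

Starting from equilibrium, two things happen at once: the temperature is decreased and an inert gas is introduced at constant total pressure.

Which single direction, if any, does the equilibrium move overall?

right

The forward reaction is exothermic. Lowering T favours the exothermic direction — shift to the right.
Adding inert gas at constant total pressure expands the volume and lowers every reacting partial pressure. With Δn_gas = 1 − 0 = +1, Q moves away from K toward the side with fewer gas moles, so the system shifts toward the side with more gas moles — to the right.
All effects act in the same direction — net shift to the right.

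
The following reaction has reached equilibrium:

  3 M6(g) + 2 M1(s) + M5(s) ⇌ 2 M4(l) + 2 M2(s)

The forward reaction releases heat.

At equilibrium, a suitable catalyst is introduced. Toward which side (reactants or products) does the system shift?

no shift

A catalyst speeds both forward and reverse rates equally; it changes neither Q nor K — no shift from this change.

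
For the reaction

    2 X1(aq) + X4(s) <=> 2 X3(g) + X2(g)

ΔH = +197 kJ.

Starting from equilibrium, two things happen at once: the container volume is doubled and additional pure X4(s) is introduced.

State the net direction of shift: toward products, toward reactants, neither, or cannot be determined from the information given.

right

Gas moles: reactants 0, products 3 (Δn_gas = +3). Expansion shifts the system toward the side with more moles of gas — to the right.
X4 is a pure solid; its activity is 1 regardless of amount, so Q is unaffected — no shift from this change.
Only the nonzero effect(s) matter; the net shift is to the right.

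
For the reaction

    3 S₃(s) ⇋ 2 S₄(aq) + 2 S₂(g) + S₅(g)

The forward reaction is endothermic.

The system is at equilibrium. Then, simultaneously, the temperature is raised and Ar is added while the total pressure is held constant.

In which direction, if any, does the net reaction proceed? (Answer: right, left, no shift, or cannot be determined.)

right

The forward reaction is endothermic. Raising T favours the endothermic direction — shift to the right.
Adding inert gas at constant total pressure expands the volume and lowers every reacting partial pressure. With Δn_gas = 3 − 0 = +3, Q moves away from K toward the side with fewer gas moles, so the system shifts toward the side with more gas moles — to the right.
All effects act in the same direction — net shift to the right.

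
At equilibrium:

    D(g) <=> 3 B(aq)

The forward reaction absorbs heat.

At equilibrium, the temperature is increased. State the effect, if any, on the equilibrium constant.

K depends on temperature via the van 't Hoff relation. The forward reaction is endothermic, so raising T increases K.

increases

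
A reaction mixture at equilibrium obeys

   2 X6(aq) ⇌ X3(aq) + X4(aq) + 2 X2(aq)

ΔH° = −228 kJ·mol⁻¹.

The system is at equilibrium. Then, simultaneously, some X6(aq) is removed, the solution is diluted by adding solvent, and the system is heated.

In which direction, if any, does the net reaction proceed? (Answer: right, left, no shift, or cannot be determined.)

cannot be determined

Removing X6 (aq), a reactant, drives the reaction to the left.
Dilution lowers every aqueous concentration by the same factor. Δn_aq = 4 − 2 = +2, so the system shifts toward the side with more dissolved moles — to the right.
The forward reaction is exothermic. Raising T favours the endothermic direction — shift to the left.
The individual effects push in opposite directions; without quantitative information the net direction cannot be determined.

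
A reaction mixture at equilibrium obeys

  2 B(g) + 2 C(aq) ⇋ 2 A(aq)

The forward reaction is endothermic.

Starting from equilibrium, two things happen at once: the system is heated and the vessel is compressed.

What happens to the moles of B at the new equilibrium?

The forward reaction is endothermic. Raising T favours the endothermic direction — shift to the right.
Gas moles: reactants 2, products 0 (Δn_gas = -2). Compression shifts the system toward the side with fewer moles of gas — to the right.
The net shift is to the right. B is a reactant, so its amount decreases.

decreases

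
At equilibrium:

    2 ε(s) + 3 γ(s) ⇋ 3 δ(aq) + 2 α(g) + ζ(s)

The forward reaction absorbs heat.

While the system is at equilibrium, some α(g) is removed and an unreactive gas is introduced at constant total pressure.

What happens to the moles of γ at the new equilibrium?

Removing α (g), a product, drives the reaction to the right.
Adding inert gas at constant total pressure expands the volume and lowers every reacting partial pressure. With Δn_gas = 2 − 0 = +2, Q moves away from K toward the side with fewer gas moles, so the system shifts toward the side with more gas moles — to the right.
The net shift is to the right. γ is a reactant, so its amount decreases.

decreases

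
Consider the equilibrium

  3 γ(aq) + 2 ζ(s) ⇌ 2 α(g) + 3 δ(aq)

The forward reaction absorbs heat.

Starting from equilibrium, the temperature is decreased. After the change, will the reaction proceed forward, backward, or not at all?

left

The forward reaction is endothermic. Lowering T favours the exothermic direction — shift to the left.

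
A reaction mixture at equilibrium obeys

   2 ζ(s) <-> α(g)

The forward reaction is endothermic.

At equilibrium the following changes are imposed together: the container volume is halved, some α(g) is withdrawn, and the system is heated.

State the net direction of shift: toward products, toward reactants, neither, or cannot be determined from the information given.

Gas moles: reactants 0, products 1 (Δn_gas = +1). Compression shifts the system toward the side with fewer moles of gas — to the left.
Removing α (g), a product, drives the reaction to the right.
The forward reaction is endothermic. Raising T favours the endothermic direction — shift to the right.
The individual effects push in opposite directions; without quantitative information the net direction cannot be determined.

cannot be determined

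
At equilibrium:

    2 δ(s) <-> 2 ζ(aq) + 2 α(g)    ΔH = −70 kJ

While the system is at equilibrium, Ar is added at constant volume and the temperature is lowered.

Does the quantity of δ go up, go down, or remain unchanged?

At constant volume, adding an inert gas leaves every reacting species' partial pressure unchanged, so Q is unchanged — no shift from this change.
The forward reaction is exothermic. Lowering T favours the exothermic direction — shift to the right.
The net shift is to the right. δ is a reactant, so its amount decreases.

decreases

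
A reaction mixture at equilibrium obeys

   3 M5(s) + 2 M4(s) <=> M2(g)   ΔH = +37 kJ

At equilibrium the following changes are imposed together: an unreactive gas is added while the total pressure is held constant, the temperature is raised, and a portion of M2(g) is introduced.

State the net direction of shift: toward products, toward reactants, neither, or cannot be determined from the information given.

cannot be determined

Adding inert gas at constant total pressure expands the volume and lowers every reacting partial pressure. With Δn_gas = 1 − 0 = +1, Q moves away from K toward the side with fewer gas moles, so the system shifts toward the side with more gas moles — to the right.
The forward reaction is endothermic. Raising T favours the endothermic direction — shift to the right.
Adding M2 (g), a product, drives the reaction to the left.
The individual effects push in opposite directions; without quantitative information the net direction cannot be determined.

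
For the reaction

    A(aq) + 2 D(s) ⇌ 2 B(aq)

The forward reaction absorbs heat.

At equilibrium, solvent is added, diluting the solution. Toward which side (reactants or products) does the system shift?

right

Dilution lowers every aqueous concentration by the same factor. Δn_aq = 2 − 1 = +1, so the system shifts toward the side with more dissolved moles — to the right.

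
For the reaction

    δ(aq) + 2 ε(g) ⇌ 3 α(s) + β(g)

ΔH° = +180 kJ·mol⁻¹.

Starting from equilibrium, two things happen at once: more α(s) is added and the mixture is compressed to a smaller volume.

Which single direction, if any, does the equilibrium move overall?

α is a pure solid; its activity is 1 regardless of amount, so Q is unaffected — no shift from this change.
Gas moles: reactants 2, products 1 (Δn_gas = -1). Compression shifts the system toward the side with fewer moles of gas — to the right.
Only the nonzero effect(s) matter; the net shift is to the right.

right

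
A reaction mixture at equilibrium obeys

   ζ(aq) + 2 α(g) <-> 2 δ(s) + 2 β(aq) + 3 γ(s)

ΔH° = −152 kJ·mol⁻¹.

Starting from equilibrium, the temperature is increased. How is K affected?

K depends on temperature via the van 't Hoff relation. The forward reaction is exothermic, so raising T decreases K.

decreases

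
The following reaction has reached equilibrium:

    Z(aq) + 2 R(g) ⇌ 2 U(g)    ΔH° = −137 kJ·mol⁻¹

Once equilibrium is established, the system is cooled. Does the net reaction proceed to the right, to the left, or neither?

right

The forward reaction is exothermic. Lowering T favours the exothermic direction — shift to the right.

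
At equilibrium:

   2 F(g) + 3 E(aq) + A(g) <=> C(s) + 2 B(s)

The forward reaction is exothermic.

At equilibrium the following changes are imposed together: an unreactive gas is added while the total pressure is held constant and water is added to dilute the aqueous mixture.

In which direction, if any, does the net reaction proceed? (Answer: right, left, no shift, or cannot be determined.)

left

Adding inert gas at constant total pressure expands the volume and lowers every reacting partial pressure. With Δn_gas = 0 − 3 = -3, Q moves away from K toward the side with fewer gas moles, so the system shifts toward the side with more gas moles — to the left.
Dilution lowers every aqueous concentration by the same factor. Δn_aq = 0 − 3 = -3, so the system shifts toward the side with more dissolved moles — to the left.
All effects act in the same direction — net shift to the left.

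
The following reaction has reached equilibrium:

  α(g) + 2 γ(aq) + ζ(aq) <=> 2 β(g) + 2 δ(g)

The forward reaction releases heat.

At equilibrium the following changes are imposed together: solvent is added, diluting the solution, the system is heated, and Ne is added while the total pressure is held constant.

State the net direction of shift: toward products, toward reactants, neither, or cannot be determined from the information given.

cannot be determined

Dilution lowers every aqueous concentration by the same factor. Δn_aq = 0 − 3 = -3, so the system shifts toward the side with more dissolved moles — to the left.
The forward reaction is exothermic. Raising T favours the endothermic direction — shift to the left.
Adding inert gas at constant total pressure expands the volume and lowers every reacting partial pressure. With Δn_gas = 4 − 1 = +3, Q moves away from K toward the side with fewer gas moles, so the system shifts toward the side with more gas moles — to the right.
The individual effects push in opposite directions; without quantitative information the net direction cannot be determined.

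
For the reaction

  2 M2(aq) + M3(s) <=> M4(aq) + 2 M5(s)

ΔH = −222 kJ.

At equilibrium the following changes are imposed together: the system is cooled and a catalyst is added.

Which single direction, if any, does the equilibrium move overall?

The forward reaction is exothermic. Lowering T favours the exothermic direction — shift to the right.
A catalyst speeds both forward and reverse rates equally; it changes neither Q nor K — no shift from this change.
Only the nonzero effect(s) matter; the net shift is to the right.

right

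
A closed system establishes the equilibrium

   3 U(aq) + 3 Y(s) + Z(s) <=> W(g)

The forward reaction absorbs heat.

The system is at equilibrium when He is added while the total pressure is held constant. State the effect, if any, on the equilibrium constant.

The equilibrium constant depends only on temperature. This perturbation may move the position of equilibrium, but since T is unchanged, K itself is unchanged.

unchanged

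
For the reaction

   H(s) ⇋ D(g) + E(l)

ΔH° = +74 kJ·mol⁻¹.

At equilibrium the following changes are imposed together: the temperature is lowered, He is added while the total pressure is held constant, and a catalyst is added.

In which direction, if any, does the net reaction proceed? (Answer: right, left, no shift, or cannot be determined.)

cannot be determined

The forward reaction is endothermic. Lowering T favours the exothermic direction — shift to the left.
Adding inert gas at constant total pressure expands the volume and lowers every reacting partial pressure. With Δn_gas = 1 − 0 = +1, Q moves away from K toward the side with fewer gas moles, so the system shifts toward the side with more gas moles — to the right.
A catalyst speeds both forward and reverse rates equally; it changes neither Q nor K — no shift from this change.
The individual effects push in opposite directions; without quantitative information the net direction cannot be determined.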